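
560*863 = 483280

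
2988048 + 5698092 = 8686140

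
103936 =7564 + 96372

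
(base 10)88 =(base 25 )3d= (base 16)58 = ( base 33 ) 2M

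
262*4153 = 1088086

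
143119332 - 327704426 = -184585094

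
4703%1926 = 851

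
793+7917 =8710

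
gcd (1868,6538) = 934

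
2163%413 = 98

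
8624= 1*8624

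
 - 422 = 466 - 888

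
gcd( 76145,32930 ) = 5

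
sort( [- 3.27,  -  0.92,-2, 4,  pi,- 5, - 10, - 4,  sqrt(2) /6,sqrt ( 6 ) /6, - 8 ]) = [ - 10, - 8,-5 ,- 4, - 3.27 , - 2, - 0.92,sqrt( 2) /6, sqrt(6)/6, pi, 4] 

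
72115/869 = 82 + 857/869 = 82.99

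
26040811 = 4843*5377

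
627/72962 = 627/72962=0.01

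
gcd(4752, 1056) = 528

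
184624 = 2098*88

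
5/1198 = 5/1198 =0.00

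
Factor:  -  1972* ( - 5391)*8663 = 92096803476 = 2^2 * 3^2 * 17^1*29^1 * 599^1 * 8663^1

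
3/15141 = 1/5047  =  0.00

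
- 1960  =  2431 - 4391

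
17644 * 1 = 17644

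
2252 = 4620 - 2368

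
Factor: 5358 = 2^1*3^1 * 19^1 * 47^1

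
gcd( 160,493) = 1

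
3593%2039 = 1554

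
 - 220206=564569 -784775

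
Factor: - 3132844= - 2^2*11^1*13^1*5477^1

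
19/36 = 19/36 = 0.53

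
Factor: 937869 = 3^1*312623^1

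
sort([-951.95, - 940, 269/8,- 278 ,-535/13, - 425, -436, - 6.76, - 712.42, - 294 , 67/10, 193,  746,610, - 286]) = [ - 951.95, - 940,-712.42, - 436, - 425, - 294,  -  286,  -  278, - 535/13,  -  6.76, 67/10, 269/8,193, 610,746]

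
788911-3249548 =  - 2460637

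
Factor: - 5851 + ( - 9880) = -15731 = -  15731^1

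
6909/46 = 150+9/46 = 150.20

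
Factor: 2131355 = 5^1*29^1*14699^1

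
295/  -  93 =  - 295/93 = - 3.17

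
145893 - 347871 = - 201978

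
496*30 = 14880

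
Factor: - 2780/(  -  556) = 5^1 = 5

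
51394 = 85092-33698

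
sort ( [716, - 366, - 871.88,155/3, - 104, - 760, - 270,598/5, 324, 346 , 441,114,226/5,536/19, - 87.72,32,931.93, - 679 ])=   [- 871.88, - 760, - 679 ,  -  366,-270, - 104, - 87.72,536/19,32,226/5,155/3 , 114,598/5 , 324,346,441, 716, 931.93 ] 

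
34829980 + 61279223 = 96109203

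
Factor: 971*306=2^1*3^2* 17^1* 971^1   =  297126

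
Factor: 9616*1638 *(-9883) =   -  2^5* 3^2*7^1 * 13^1*601^1*9883^1 = - 155667212064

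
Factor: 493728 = 2^5*3^1*37^1*139^1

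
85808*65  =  5577520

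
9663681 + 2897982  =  12561663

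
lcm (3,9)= 9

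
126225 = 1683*75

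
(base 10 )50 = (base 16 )32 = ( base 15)35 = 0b110010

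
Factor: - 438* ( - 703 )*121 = 37257594  =  2^1*3^1*11^2 * 19^1*37^1*73^1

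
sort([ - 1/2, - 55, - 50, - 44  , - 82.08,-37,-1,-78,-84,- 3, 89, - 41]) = [ - 84, - 82.08, - 78, - 55, - 50, - 44,-41,-37, - 3, - 1, - 1/2,89] 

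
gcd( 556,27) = 1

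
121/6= 20+1/6 = 20.17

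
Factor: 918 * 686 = 629748 =2^2 * 3^3*7^3 * 17^1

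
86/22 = 3 +10/11 = 3.91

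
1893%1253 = 640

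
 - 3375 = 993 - 4368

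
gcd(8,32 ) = 8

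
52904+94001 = 146905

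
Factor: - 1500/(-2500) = 3^1 * 5^( - 1)= 3/5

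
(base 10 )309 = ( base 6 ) 1233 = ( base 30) a9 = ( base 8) 465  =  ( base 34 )93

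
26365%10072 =6221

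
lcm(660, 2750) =16500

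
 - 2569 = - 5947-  - 3378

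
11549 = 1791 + 9758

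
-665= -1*665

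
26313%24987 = 1326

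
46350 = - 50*( - 927) 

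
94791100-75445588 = 19345512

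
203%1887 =203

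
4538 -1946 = 2592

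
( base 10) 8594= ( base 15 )282e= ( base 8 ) 20622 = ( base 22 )HGE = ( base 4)2012102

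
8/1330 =4/665=0.01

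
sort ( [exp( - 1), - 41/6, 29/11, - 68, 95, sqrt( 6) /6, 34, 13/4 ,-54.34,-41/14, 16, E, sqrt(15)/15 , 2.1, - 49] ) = [ - 68, - 54.34, - 49, -41/6 , - 41/14,  sqrt( 15 ) /15, exp ( - 1), sqrt( 6 )/6, 2.1, 29/11,E , 13/4,  16,  34,95 ]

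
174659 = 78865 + 95794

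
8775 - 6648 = 2127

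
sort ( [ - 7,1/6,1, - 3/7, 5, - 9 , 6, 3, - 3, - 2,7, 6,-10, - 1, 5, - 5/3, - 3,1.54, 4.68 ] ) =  [ - 10,  -  9, - 7, - 3, - 3, - 2, - 5/3, - 1 , - 3/7, 1/6,1, 1.54,3, 4.68, 5, 5, 6,6, 7] 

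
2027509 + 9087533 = 11115042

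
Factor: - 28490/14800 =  - 2^( -3 ) * 5^( -1 )*7^1*11^1= - 77/40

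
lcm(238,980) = 16660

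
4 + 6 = 10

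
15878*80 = 1270240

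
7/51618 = 1/7374 = 0.00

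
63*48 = 3024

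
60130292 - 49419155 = 10711137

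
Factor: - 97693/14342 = -2^(- 1)* 71^ ( - 1)*101^( - 1 ) * 211^1*463^1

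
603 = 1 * 603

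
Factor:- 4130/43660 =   -  7/74=- 2^( - 1)*7^1*37^(-1) 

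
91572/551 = 166  +  106/551 = 166.19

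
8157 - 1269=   6888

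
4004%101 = 65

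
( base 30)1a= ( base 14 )2c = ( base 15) 2A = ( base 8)50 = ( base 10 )40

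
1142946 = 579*1974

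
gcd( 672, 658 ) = 14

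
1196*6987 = 8356452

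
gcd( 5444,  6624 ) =4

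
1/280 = 1/280=0.00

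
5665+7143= 12808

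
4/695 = 4/695 = 0.01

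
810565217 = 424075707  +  386489510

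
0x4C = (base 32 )2C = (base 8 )114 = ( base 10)76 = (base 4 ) 1030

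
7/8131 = 7/8131 = 0.00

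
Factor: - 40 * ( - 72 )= 2880 = 2^6*3^2*5^1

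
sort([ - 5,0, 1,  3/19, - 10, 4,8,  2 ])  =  [ - 10,-5, 0,3/19,1 , 2,4,8]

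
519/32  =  519/32 = 16.22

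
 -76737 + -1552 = -78289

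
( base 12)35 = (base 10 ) 41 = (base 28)1D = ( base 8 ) 51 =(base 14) 2d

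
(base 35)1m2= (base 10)1997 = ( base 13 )ba8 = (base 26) 2OL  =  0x7CD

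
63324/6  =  10554 = 10554.00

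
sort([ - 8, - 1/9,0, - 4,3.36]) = [ - 8, - 4,-1/9,0, 3.36]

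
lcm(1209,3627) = 3627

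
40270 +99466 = 139736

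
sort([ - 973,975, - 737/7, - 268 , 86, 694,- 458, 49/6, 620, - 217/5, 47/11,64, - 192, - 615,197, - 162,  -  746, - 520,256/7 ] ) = [-973, - 746, - 615,  -  520,- 458, - 268, - 192,-162, - 737/7, - 217/5, 47/11,49/6, 256/7,64,86 , 197 , 620, 694,  975 ]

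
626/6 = 104  +  1/3 = 104.33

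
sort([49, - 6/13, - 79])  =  [ - 79, - 6/13, 49] 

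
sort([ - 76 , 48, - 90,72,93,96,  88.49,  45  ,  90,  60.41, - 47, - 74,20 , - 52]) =[ - 90,-76,-74, - 52 , - 47, 20, 45, 48, 60.41, 72,88.49,90,93, 96 ]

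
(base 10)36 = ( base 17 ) 22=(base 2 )100100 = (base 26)1a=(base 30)16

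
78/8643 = 26/2881 = 0.01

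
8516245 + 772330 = 9288575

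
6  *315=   1890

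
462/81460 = 231/40730 =0.01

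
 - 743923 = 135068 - 878991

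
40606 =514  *79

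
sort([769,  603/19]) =[ 603/19, 769] 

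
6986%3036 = 914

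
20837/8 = 2604+5/8 = 2604.62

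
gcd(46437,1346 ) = 673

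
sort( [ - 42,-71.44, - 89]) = [ - 89,-71.44 , - 42] 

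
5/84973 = 5/84973 = 0.00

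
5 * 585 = 2925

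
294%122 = 50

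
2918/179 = 2918/179 = 16.30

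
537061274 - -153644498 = 690705772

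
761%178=49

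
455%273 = 182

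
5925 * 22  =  130350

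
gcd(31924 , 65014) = 2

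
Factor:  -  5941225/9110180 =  - 1188245/1822036= - 2^( - 2 )*5^1  *67^1*173^(-1)*2633^( - 1)*3547^1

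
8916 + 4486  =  13402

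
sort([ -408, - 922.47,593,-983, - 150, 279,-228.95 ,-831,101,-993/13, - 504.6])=[ - 983,-922.47, - 831, - 504.6, - 408, - 228.95, - 150, - 993/13,  101,  279,593]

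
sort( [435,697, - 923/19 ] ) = [- 923/19,435, 697 ]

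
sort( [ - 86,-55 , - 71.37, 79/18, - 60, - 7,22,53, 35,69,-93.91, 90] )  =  [ - 93.91, - 86, - 71.37 ,-60, -55, - 7,79/18 , 22,35,  53,69,90 ]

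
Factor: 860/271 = 2^2*5^1*43^1*271^( - 1 )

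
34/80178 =17/40089  =  0.00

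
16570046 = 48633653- 32063607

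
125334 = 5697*22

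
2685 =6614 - 3929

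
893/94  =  19/2 = 9.50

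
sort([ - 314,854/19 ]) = [ - 314,  854/19 ]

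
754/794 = 377/397 = 0.95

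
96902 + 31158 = 128060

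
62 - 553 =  - 491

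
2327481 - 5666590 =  - 3339109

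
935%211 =91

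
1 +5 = 6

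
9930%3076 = 702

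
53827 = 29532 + 24295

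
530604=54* 9826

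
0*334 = 0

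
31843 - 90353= - 58510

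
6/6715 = 6/6715= 0.00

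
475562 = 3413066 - 2937504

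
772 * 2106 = 1625832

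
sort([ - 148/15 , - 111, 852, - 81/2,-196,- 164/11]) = [ - 196, - 111, - 81/2,-164/11,  -  148/15, 852]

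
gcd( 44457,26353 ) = 73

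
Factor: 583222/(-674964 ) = -291611/337482 = - 2^(  -  1)*3^( - 2)*331^1 *881^1*18749^( - 1)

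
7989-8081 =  - 92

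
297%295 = 2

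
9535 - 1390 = 8145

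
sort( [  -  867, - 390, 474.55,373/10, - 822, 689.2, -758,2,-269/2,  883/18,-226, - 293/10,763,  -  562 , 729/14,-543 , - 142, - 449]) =[- 867, - 822, - 758, - 562,  -  543 , - 449, - 390, -226,-142, - 269/2,- 293/10,2, 373/10 , 883/18,729/14,  474.55,689.2,  763 ]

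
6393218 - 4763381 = 1629837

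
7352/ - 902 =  - 3676/451=-  8.15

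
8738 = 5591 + 3147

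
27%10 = 7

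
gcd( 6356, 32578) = 14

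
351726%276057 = 75669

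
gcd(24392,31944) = 8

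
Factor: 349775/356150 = 2^( - 1)*419^( - 1)* 823^1 =823/838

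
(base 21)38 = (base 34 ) 23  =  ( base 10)71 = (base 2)1000111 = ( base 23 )32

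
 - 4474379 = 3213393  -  7687772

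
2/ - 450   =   - 1/225 = - 0.00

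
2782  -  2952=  - 170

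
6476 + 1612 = 8088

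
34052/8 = 4256 + 1/2 = 4256.50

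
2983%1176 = 631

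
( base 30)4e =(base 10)134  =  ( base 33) 42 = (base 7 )251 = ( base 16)86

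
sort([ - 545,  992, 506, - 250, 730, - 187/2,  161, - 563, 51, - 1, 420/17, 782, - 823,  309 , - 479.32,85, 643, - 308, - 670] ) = [ - 823,-670, -563, - 545, - 479.32, - 308, - 250, - 187/2, -1,420/17, 51, 85,161, 309 , 506 , 643, 730, 782,992]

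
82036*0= 0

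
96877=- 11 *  (-8807)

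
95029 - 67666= 27363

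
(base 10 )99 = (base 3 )10200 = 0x63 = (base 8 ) 143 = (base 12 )83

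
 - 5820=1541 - 7361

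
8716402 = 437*19946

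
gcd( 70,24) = 2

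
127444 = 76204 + 51240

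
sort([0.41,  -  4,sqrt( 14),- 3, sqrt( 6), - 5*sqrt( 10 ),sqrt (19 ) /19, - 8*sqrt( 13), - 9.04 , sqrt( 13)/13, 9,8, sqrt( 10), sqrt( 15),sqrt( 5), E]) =[ - 8*sqrt(13),- 5 * sqrt( 10), - 9.04, - 4,- 3,  sqrt( 19 )/19, sqrt( 13)/13, 0.41, sqrt( 5),sqrt( 6), E, sqrt( 10), sqrt( 14),sqrt( 15), 8,9 ]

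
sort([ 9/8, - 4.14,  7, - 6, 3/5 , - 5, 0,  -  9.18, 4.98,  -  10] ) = [  -  10,  -  9.18, - 6,-5, - 4.14 , 0,3/5, 9/8 , 4.98, 7] 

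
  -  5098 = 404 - 5502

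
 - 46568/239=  - 46568/239 = - 194.85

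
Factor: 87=3^1*29^1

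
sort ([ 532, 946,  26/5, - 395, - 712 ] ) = [ - 712, - 395, 26/5, 532  ,  946]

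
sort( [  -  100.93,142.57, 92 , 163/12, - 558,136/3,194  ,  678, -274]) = [ - 558,-274, - 100.93,163/12, 136/3,92,142.57,194,678]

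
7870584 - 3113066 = 4757518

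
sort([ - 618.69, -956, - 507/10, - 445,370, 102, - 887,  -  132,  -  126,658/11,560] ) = [ -956,  -  887, - 618.69,-445,  -  132, - 126,-507/10, 658/11,102,370,560 ]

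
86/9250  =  43/4625 = 0.01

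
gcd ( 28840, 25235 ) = 3605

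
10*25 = 250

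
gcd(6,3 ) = 3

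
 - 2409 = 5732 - 8141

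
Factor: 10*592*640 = 2^12*5^2*37^1 = 3788800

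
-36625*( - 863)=31607375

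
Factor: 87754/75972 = 43877/37986 =2^( - 1)*3^( - 1)*13^( - 1)*17^1*29^1*89^1 * 487^( - 1) 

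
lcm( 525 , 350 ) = 1050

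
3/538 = 3/538 =0.01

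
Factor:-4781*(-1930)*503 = 2^1*5^1*7^1*193^1*503^1*683^1 = 4641346990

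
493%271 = 222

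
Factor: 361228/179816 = 2^( - 1 )*7^1*13^ (-2)*97^1 = 679/338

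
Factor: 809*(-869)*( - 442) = 310735282 = 2^1*11^1 * 13^1*17^1*79^1*809^1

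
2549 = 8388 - 5839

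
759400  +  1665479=2424879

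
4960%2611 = 2349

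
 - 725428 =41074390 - 41799818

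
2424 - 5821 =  - 3397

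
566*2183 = 1235578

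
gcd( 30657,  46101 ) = 33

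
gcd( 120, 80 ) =40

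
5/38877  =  5/38877=0.00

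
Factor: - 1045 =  - 5^1*11^1*19^1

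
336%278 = 58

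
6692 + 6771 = 13463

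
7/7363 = 7/7363 = 0.00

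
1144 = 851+293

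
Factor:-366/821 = -2^1*3^1*61^1*821^ (-1)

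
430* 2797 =1202710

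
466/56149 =466/56149 =0.01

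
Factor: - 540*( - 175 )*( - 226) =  -2^3*3^3*5^3*7^1*113^1= - 21357000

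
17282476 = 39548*437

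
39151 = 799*49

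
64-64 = 0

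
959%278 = 125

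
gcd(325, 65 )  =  65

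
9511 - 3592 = 5919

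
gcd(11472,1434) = 1434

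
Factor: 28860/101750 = 2^1*3^1 * 5^( - 2)*11^( - 1)*13^1 = 78/275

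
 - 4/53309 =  - 1 + 53305/53309 = -0.00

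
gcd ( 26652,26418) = 6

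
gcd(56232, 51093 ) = 9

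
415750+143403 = 559153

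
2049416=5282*388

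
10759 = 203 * 53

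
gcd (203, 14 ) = 7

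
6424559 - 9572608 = -3148049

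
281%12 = 5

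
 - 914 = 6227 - 7141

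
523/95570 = 523/95570 = 0.01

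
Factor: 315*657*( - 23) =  - 4759965  =  -3^4*5^1*7^1*23^1*73^1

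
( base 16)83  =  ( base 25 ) 56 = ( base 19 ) 6h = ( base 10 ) 131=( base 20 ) 6b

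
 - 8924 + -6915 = -15839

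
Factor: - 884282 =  - 2^1*7^1*83^1*761^1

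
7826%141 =71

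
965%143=107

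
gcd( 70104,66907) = 23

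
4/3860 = 1/965 = 0.00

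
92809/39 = 92809/39 = 2379.72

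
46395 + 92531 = 138926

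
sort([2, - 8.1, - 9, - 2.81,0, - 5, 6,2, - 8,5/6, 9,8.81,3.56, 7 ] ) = [ - 9, - 8.1 , - 8, - 5, - 2.81 , 0,5/6,2,2, 3.56,6, 7,8.81,9]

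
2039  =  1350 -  - 689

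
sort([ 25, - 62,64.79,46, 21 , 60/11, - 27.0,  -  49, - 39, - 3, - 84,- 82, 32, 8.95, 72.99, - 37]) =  [-84,-82, - 62,-49, - 39, - 37,-27.0, - 3,60/11, 8.95, 21, 25,32, 46, 64.79, 72.99 ]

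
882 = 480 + 402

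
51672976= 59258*872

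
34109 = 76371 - 42262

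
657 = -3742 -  -4399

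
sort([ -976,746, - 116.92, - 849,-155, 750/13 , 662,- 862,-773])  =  [ - 976, - 862, - 849, - 773,-155,-116.92, 750/13, 662,  746 ] 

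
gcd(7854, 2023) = 119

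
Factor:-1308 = - 2^2 *3^1  *  109^1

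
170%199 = 170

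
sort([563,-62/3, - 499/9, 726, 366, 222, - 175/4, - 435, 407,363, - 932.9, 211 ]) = [ - 932.9, - 435,-499/9, - 175/4, - 62/3, 211 , 222, 363,366, 407, 563,726 ] 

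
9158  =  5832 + 3326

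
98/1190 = 7/85=0.08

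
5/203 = 5/203 = 0.02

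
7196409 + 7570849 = 14767258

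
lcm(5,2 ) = 10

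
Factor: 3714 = 2^1*3^1 * 619^1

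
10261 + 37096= 47357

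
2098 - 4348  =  -2250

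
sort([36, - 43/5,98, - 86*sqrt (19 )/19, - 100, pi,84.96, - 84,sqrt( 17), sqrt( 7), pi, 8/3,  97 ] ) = [  -  100, - 84, - 86*sqrt( 19)/19, - 43/5,sqrt( 7),8/3, pi,pi , sqrt(17),36 , 84.96, 97,98] 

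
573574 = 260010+313564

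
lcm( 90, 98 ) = 4410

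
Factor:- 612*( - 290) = 177480 = 2^3*3^2*5^1 * 17^1*29^1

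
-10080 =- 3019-7061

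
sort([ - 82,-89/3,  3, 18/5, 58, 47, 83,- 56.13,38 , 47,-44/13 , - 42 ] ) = [ -82 ,-56.13,-42,-89/3, - 44/13  ,  3, 18/5, 38, 47, 47, 58, 83] 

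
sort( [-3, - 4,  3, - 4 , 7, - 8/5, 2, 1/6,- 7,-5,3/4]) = [- 7, - 5, - 4 ,-4 , - 3, - 8/5  ,  1/6, 3/4, 2 , 3,7]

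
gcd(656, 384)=16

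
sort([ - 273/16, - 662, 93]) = [  -  662, -273/16,93]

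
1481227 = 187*7921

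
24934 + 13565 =38499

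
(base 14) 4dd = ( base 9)1307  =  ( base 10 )979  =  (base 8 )1723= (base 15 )454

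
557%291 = 266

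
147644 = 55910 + 91734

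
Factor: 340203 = 3^1*151^1*  751^1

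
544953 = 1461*373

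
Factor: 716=2^2*179^1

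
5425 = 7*775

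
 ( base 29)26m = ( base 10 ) 1878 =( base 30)22I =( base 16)756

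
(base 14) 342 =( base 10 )646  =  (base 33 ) JJ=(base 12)45A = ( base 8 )1206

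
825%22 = 11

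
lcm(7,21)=21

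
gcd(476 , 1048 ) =4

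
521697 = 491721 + 29976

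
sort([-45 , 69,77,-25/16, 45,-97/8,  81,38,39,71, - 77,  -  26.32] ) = [ - 77,  -  45, - 26.32, - 97/8,  -  25/16, 38, 39,  45, 69, 71, 77, 81] 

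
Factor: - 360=-2^3*3^2*5^1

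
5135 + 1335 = 6470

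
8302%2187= 1741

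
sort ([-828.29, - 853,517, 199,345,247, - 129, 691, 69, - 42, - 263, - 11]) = [ - 853, -828.29, - 263 ,-129, - 42, - 11,69,199,  247,345, 517 , 691]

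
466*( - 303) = -141198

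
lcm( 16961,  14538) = 101766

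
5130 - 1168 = 3962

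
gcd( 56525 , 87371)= 1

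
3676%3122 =554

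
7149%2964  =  1221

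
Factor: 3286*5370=2^2*3^1*5^1 * 31^1*53^1*179^1 = 17645820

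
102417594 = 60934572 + 41483022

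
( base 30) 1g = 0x2E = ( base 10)46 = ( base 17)2C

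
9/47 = 9/47 = 0.19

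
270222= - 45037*( - 6)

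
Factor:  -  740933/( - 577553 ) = 23^( - 1 ) * 43^1 * 17231^1*25111^ ( - 1 ) 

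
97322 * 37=3600914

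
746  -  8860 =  - 8114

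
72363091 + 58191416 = 130554507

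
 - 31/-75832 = 31/75832 = 0.00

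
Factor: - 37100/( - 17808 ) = 25/12=2^ (-2 )*3^( - 1 )*5^2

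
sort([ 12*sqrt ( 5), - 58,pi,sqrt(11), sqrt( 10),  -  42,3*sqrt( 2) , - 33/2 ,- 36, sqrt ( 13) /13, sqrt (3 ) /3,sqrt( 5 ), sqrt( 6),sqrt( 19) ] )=[ - 58, - 42, - 36, - 33/2,sqrt( 13)/13,sqrt (3 ) /3 , sqrt( 5 ), sqrt( 6 ),pi, sqrt( 10),sqrt( 11),3*sqrt( 2),sqrt( 19 ),12 * sqrt(5 ) ] 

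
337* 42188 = 14217356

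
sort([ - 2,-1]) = [ - 2, - 1]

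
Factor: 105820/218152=65/134 =2^( - 1) *5^1*13^1*67^(  -  1)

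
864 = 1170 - 306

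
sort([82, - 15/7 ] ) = [ - 15/7, 82 ] 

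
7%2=1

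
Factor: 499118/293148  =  2^( - 1)*3^ (-2)*17^( - 1)*521^1 = 521/306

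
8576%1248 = 1088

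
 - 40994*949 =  - 38903306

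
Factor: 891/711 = 3^2*11^1*79^(  -  1 )=99/79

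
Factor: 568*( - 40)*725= - 2^6*5^3 *29^1*71^1 = - 16472000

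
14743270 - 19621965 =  - 4878695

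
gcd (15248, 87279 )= 1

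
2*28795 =57590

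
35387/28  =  35387/28 = 1263.82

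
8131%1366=1301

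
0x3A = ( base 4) 322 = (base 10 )58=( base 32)1q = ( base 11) 53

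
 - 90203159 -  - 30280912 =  - 59922247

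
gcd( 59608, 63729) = 1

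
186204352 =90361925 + 95842427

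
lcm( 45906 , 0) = 0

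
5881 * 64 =376384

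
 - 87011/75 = -1161 + 64/75  =  - 1160.15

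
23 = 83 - 60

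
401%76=21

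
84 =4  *21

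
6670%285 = 115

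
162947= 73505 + 89442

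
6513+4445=10958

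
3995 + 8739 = 12734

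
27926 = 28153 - 227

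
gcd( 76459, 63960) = 1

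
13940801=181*77021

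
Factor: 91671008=2^5*11^1*13^2*23^1*67^1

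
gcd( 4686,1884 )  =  6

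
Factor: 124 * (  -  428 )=-2^4*31^1*107^1 = -  53072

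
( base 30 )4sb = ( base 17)F6E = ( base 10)4451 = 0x1163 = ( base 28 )5ir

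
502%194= 114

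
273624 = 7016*39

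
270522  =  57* 4746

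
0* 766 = 0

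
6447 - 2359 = 4088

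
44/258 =22/129 = 0.17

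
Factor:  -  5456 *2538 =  -2^5 * 3^3 *11^1* 31^1*47^1 = - 13847328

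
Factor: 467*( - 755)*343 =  -5^1 * 7^3  *  151^1*467^1 = - 120936655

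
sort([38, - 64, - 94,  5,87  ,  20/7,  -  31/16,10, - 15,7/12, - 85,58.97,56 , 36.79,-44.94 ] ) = [ - 94, - 85, - 64, - 44.94, - 15, -31/16,  7/12, 20/7,5,10, 36.79, 38, 56,58.97,  87 ] 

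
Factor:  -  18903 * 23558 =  - 2^1 * 3^1  *6301^1*11779^1=-445316874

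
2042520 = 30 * 68084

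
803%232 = 107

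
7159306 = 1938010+5221296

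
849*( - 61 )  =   - 51789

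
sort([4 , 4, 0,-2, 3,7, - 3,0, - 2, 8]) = [ - 3,-2  , - 2,0, 0, 3,4,  4, 7,  8]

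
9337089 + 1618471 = 10955560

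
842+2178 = 3020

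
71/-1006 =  - 71/1006 = - 0.07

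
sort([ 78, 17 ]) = [17,78]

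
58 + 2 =60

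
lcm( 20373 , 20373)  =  20373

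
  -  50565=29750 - 80315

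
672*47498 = 31918656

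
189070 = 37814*5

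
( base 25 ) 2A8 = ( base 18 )4BE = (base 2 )10111100100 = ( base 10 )1508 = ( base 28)1po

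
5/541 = 5/541 = 0.01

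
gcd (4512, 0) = 4512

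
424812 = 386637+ 38175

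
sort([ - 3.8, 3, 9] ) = [ - 3.8,3,9 ] 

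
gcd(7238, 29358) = 14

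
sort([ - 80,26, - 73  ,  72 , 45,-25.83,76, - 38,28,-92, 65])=[ - 92, - 80,- 73,-38, - 25.83, 26, 28,45,  65,72 , 76 ] 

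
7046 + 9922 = 16968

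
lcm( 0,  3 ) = 0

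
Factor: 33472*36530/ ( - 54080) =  - 2^1*13^( - 1)*281^1*523^1 = - 293926/13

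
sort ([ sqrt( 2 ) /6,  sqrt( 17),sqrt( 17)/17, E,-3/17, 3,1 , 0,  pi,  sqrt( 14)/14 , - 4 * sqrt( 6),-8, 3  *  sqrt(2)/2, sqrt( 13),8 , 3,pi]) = [ - 4*sqrt( 6 )  ,-8, - 3/17,0, sqrt( 2)/6, sqrt (17)/17, sqrt(14)/14,1,  3* sqrt( 2)/2, E, 3,  3,pi,pi , sqrt(13),sqrt(17), 8 ]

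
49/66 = 49/66 = 0.74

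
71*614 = 43594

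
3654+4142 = 7796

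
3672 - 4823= - 1151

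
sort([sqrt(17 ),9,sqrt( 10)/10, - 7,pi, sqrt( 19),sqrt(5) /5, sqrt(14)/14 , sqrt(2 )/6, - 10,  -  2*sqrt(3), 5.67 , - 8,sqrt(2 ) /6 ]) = [ - 10, - 8, - 7,- 2*sqrt( 3), sqrt(2)/6,sqrt (2)/6,  sqrt(14) /14,sqrt( 10 )/10,sqrt( 5)/5,pi,sqrt (17),sqrt( 19),5.67, 9]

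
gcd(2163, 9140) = 1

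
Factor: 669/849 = 223^1 * 283^(-1) =223/283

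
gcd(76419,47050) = 1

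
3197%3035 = 162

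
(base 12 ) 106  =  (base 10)150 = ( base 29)55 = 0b10010110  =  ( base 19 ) 7h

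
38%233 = 38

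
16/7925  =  16/7925 = 0.00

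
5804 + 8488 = 14292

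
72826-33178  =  39648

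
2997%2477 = 520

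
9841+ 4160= 14001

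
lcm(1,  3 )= 3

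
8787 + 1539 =10326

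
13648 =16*853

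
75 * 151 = 11325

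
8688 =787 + 7901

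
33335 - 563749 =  - 530414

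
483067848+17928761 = 500996609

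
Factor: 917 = 7^1*131^1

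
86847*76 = 6600372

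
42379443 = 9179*4617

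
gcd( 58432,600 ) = 8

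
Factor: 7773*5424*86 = 3625824672= 2^5*3^2*43^1*113^1*2591^1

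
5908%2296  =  1316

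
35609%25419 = 10190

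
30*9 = 270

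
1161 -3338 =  - 2177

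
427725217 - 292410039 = 135315178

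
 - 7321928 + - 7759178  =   - 15081106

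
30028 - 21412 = 8616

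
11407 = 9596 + 1811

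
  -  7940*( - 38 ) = 301720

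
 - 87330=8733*( - 10 )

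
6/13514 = 3/6757 = 0.00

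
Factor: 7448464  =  2^4*465529^1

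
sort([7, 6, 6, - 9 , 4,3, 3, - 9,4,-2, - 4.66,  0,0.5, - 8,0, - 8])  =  [ - 9,-9,  -  8, - 8, - 4.66, - 2,0,0,0.5, 3, 3,  4,4,6, 6,7 ]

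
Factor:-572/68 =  - 11^1*  13^1 * 17^( - 1)=-  143/17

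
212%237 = 212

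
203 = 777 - 574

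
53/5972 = 53/5972 = 0.01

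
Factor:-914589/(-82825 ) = 3^2*5^ ( - 2 )*13^1*3313^( - 1)*7817^1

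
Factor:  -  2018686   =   - 2^1*1009343^1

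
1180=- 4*( - 295)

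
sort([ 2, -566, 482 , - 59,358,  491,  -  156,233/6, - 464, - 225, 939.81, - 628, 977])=[ - 628,-566, - 464, - 225, - 156, - 59, 2,  233/6, 358,  482,491,  939.81,977 ]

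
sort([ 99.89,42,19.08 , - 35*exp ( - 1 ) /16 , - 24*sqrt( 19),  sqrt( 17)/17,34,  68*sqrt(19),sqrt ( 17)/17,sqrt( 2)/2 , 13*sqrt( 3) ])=[ - 24*sqrt( 19), - 35*exp( - 1 )/16,  sqrt( 17 )/17 , sqrt( 17)/17, sqrt(2)/2,19.08 , 13* sqrt(3 ),34, 42, 99.89 , 68*sqrt( 19)]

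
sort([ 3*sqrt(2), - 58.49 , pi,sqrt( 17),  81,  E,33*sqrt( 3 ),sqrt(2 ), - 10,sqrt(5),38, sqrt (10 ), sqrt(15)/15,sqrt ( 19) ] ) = [ - 58.49, - 10, sqrt( 15 ) /15, sqrt( 2), sqrt( 5),E, pi , sqrt(10 )  ,  sqrt( 17) , 3*sqrt( 2),sqrt( 19), 38, 33*sqrt ( 3), 81 ]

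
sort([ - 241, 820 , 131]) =[ - 241,131,820 ] 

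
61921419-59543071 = 2378348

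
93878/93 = 1009 + 41/93= 1009.44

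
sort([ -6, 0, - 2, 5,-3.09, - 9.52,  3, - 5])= [ - 9.52, - 6, - 5, - 3.09, - 2, 0 , 3, 5] 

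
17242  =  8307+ 8935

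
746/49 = 15 + 11/49 =15.22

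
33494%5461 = 728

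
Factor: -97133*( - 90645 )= 8804620785 = 3^1*5^1*137^1*709^1 * 6043^1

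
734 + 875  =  1609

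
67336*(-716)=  - 48212576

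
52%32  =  20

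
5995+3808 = 9803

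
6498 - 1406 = 5092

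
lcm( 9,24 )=72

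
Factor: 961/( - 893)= - 19^( - 1 )*31^2 * 47^( - 1) 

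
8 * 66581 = 532648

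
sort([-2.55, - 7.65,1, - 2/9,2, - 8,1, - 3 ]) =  [ - 8, - 7.65, - 3,  -  2.55, - 2/9, 1, 1 , 2]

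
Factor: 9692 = 2^2 * 2423^1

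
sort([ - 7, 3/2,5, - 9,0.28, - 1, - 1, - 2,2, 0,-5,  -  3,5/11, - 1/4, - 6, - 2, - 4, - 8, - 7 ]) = [ - 9 ,  -  8, - 7, - 7, - 6, - 5, - 4, - 3, - 2, - 2, - 1, - 1, - 1/4,0,0.28, 5/11,3/2,  2,  5 ] 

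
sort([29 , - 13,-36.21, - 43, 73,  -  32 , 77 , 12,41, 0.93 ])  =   [ - 43, - 36.21 , - 32 , - 13,0.93, 12,  29, 41,73,  77]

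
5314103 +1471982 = 6786085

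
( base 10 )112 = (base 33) 3d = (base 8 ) 160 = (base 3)11011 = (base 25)4C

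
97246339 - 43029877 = 54216462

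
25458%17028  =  8430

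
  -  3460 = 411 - 3871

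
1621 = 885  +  736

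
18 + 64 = 82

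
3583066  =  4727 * 758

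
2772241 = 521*5321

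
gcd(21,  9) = 3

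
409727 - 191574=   218153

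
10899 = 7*1557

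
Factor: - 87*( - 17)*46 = 68034 = 2^1*3^1* 17^1* 23^1*29^1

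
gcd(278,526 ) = 2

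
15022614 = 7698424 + 7324190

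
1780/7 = 1780/7 =254.29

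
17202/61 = 282 = 282.00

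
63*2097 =132111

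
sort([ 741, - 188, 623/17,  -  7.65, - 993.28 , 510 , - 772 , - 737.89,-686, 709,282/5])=[ - 993.28 , - 772 , - 737.89, - 686 ,-188,-7.65, 623/17 , 282/5, 510,709 , 741 ]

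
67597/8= 67597/8 = 8449.62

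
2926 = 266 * 11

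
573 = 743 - 170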